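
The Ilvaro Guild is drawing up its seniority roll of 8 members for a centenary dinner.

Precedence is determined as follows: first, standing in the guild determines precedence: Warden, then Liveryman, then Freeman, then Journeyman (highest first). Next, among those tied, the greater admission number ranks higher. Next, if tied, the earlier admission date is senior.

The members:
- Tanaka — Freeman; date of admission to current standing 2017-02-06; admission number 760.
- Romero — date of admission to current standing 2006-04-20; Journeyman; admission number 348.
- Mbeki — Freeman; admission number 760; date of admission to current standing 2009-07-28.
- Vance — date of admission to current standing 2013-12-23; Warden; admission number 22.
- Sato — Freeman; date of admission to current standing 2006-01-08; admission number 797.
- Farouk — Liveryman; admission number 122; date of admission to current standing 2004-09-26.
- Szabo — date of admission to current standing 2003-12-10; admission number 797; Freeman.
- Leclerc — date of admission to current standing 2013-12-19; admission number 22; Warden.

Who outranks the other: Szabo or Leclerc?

Leclerc

By standing in the guild: Leclerc and Vance (Warden); then Farouk (Liveryman); then Szabo, Sato, Mbeki and Tanaka (Freeman); then Romero (Journeyman).
Leclerc and Vance both have admission number 22, so the next rule applies.
Among Leclerc and Vance, by date of admission to current standing (earlier first): Leclerc (2013-12-19) before Vance (2013-12-23).
Among Szabo, Sato, Mbeki and Tanaka, by admission number (higher first): Szabo and Sato (797) before Mbeki and Tanaka (760).
Among Szabo and Sato, by date of admission to current standing (earlier first): Szabo (2003-12-10) before Sato (2006-01-08).
Among Mbeki and Tanaka, by date of admission to current standing (earlier first): Mbeki (2009-07-28) before Tanaka (2017-02-06).
So Leclerc takes precedence.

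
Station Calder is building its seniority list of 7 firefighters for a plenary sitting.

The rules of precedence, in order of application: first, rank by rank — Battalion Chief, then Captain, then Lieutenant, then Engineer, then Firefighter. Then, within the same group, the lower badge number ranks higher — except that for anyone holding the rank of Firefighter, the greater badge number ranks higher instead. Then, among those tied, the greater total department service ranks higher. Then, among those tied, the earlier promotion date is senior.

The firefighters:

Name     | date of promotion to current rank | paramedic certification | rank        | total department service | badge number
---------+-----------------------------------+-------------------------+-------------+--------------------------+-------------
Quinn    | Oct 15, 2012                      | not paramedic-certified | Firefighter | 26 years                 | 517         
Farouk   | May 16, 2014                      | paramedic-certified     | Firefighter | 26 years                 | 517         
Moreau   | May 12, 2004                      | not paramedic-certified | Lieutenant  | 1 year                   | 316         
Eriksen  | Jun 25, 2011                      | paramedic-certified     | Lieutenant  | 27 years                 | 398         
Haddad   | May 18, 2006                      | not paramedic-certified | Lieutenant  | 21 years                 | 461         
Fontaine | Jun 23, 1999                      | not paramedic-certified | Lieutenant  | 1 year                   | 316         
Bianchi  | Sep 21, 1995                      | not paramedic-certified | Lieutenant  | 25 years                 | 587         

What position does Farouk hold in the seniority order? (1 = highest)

7

By rank: Fontaine, Moreau, Eriksen, Haddad and Bianchi (Lieutenant); then Quinn and Farouk (Firefighter).
Among Fontaine, Moreau, Eriksen, Haddad and Bianchi, by badge number (lower first): Fontaine and Moreau (316) before Eriksen (398) before Haddad (461) before Bianchi (587).
Fontaine and Moreau both have total department service 1 year, so the next rule applies.
Among Fontaine and Moreau, by date of promotion to current rank (earlier first): Fontaine (Jun 23, 1999) before Moreau (May 12, 2004).
Quinn and Farouk both have badge number 517, so the next rule applies.
Quinn and Farouk both have total department service 26 years, so the next rule applies.
Among Quinn and Farouk, by date of promotion to current rank (earlier first): Quinn (Oct 15, 2012) before Farouk (May 16, 2014).
Order: Fontaine, Moreau, Eriksen, Haddad, Bianchi, Quinn, Farouk. So position 7.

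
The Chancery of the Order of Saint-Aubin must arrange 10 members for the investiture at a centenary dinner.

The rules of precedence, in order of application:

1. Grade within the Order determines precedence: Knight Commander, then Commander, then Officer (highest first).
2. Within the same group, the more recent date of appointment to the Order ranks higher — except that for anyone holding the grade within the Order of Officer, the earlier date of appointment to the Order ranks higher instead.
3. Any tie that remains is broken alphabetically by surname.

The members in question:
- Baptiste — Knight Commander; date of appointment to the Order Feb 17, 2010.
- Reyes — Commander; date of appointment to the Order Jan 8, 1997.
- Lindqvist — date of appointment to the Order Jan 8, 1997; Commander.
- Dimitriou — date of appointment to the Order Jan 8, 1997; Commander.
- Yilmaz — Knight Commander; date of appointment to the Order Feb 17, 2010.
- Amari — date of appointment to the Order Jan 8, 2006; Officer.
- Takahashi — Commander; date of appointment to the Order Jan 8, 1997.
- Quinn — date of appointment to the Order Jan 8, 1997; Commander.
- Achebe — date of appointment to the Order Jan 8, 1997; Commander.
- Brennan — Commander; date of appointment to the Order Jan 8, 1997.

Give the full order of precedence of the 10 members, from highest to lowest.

By grade within the Order: Baptiste and Yilmaz (Knight Commander); then Achebe, Brennan, Dimitriou, Lindqvist, Quinn, Reyes and Takahashi (Commander); then Amari (Officer).
Baptiste and Yilmaz both have date of appointment to the Order Feb 17, 2010, so the next rule applies.
Among Baptiste and Yilmaz, alphabetically by surname: Baptiste before Yilmaz.
Achebe, Brennan, Dimitriou, Lindqvist, Quinn, Reyes and Takahashi all have date of appointment to the Order Jan 8, 1997, so the next rule applies.
Among Achebe, Brennan, Dimitriou, Lindqvist, Quinn, Reyes and Takahashi, alphabetically by surname: Achebe before Brennan before Dimitriou before Lindqvist before Quinn before Reyes before Takahashi.
Full order: Baptiste, Yilmaz, Achebe, Brennan, Dimitriou, Lindqvist, Quinn, Reyes, Takahashi, Amari.

Baptiste, Yilmaz, Achebe, Brennan, Dimitriou, Lindqvist, Quinn, Reyes, Takahashi, Amari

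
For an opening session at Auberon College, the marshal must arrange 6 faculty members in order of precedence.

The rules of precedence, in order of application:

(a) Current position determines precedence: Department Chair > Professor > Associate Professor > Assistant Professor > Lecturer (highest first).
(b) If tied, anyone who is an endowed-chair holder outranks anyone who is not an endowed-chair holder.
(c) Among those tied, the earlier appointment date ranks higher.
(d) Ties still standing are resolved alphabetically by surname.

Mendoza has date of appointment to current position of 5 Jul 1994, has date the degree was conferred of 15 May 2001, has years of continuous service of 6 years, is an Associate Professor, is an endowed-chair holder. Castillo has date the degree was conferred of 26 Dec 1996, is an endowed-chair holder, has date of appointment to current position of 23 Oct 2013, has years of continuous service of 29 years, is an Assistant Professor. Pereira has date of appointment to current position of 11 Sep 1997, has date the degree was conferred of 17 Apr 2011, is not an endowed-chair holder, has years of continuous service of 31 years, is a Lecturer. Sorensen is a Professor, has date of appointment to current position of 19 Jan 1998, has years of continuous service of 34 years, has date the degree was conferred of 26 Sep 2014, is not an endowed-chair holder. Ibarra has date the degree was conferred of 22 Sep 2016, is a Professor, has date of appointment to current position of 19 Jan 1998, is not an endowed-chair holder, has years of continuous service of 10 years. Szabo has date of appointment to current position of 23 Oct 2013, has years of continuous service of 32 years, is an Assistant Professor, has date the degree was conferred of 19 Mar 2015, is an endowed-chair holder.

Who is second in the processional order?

Sorensen

By current position: Ibarra and Sorensen (Professor); then Mendoza (Associate Professor); then Castillo and Szabo (Assistant Professor); then Pereira (Lecturer).
Ibarra and Sorensen are each not an endowed-chair holder, so the next rule applies.
Ibarra and Sorensen both have date of appointment to current position 19 Jan 1998, so the next rule applies.
Among Ibarra and Sorensen, alphabetically by surname: Ibarra before Sorensen.
Castillo and Szabo are each an endowed-chair holder, so the next rule applies.
Castillo and Szabo both have date of appointment to current position 23 Oct 2013, so the next rule applies.
Among Castillo and Szabo, alphabetically by surname: Castillo before Szabo.
Order: Ibarra, Sorensen, Mendoza, Castillo, Szabo, Pereira.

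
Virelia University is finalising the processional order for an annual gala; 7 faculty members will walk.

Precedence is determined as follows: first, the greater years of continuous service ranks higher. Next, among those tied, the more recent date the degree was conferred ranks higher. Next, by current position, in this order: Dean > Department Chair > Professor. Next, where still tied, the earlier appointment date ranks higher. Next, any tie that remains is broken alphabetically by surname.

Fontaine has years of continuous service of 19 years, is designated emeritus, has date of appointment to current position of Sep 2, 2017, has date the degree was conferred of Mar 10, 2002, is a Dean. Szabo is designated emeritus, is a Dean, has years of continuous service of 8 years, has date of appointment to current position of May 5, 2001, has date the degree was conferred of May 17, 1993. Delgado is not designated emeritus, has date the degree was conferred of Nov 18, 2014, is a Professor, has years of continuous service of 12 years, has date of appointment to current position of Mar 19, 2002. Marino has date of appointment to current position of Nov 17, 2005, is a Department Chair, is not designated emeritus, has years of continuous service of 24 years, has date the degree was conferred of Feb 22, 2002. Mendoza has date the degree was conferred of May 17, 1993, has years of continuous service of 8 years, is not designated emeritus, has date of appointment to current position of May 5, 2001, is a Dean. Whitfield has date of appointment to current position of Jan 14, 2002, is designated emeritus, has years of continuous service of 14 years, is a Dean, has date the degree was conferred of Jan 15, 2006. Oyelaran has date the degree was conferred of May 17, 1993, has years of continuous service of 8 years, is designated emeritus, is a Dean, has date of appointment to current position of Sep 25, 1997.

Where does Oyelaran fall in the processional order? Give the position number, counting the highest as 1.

5

By years of continuous service (higher first): Marino (24 years); then Fontaine (19 years); then Whitfield (14 years); then Delgado (12 years); then Oyelaran, Mendoza and Szabo (each 8 years).
Oyelaran, Mendoza and Szabo all have date the degree was conferred May 17, 1993, so the next rule applies.
Oyelaran, Mendoza and Szabo are each Dean, so the next rule applies.
Among Oyelaran, Mendoza and Szabo, by date of appointment to current position (earlier first): Oyelaran (Sep 25, 1997) before Mendoza and Szabo (May 5, 2001).
Among Mendoza and Szabo, alphabetically by surname: Mendoza before Szabo.
Order: Marino, Fontaine, Whitfield, Delgado, Oyelaran, Mendoza, Szabo. So position 5.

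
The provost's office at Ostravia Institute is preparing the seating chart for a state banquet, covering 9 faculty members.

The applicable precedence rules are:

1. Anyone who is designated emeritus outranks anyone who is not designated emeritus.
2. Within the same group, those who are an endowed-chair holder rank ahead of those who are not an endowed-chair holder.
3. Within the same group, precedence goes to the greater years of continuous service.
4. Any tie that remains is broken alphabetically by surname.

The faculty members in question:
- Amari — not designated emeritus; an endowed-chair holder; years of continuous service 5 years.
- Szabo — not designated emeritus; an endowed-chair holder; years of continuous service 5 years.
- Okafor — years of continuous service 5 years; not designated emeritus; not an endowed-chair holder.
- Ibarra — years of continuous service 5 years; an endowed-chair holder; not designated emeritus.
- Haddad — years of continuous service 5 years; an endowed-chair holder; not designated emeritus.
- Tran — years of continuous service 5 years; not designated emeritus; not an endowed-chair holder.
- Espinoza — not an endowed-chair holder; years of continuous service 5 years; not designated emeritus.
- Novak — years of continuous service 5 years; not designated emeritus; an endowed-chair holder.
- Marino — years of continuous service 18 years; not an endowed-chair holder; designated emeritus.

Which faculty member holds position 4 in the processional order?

By the first rule: Marino (designated emeritus); then Amari, Haddad, Ibarra, Novak, Szabo, Espinoza, Okafor and Tran (each not designated emeritus).
Among Amari, Haddad, Ibarra, Novak, Szabo, Espinoza, Okafor and Tran, an endowed-chair holder before not an endowed-chair holder: Amari, Haddad, Ibarra, Novak and Szabo (an endowed-chair holder) before Espinoza, Okafor and Tran (not an endowed-chair holder).
Amari, Haddad, Ibarra, Novak and Szabo all have years of continuous service 5 years, so the next rule applies.
Among Amari, Haddad, Ibarra, Novak and Szabo, alphabetically by surname: Amari before Haddad before Ibarra before Novak before Szabo.
Espinoza, Okafor and Tran all have years of continuous service 5 years, so the next rule applies.
Among Espinoza, Okafor and Tran, alphabetically by surname: Espinoza before Okafor before Tran.
Order: Marino, Amari, Haddad, Ibarra, Novak, Szabo, Espinoza, Okafor, Tran.

Ibarra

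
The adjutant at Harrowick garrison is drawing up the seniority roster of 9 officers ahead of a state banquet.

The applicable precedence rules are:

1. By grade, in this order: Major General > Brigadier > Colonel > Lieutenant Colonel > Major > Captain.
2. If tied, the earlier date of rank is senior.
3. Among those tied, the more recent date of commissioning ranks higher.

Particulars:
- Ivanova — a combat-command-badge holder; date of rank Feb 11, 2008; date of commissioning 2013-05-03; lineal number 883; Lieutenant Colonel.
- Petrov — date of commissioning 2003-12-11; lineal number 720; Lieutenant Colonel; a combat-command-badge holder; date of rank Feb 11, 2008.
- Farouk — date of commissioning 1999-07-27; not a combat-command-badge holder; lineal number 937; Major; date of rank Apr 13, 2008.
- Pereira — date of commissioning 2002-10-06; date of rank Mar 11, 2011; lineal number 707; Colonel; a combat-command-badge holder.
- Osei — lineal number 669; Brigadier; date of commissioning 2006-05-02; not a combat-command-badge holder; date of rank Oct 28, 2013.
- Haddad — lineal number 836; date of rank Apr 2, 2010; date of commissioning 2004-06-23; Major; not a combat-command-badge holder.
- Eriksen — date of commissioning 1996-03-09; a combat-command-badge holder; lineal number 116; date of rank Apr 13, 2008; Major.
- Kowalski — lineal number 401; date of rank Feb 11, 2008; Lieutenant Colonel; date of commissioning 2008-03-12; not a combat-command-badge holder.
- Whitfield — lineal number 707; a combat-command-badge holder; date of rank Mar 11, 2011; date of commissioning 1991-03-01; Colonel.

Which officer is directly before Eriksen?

Farouk

By grade: Osei (Brigadier); then Pereira and Whitfield (Colonel); then Ivanova, Kowalski and Petrov (Lieutenant Colonel); then Farouk, Eriksen and Haddad (Major).
Pereira and Whitfield both have date of rank Mar 11, 2011, so the next rule applies.
Among Pereira and Whitfield, by date of commissioning (later first): Pereira (2002-10-06) before Whitfield (1991-03-01).
Ivanova, Kowalski and Petrov all have date of rank Feb 11, 2008, so the next rule applies.
Among Ivanova, Kowalski and Petrov, by date of commissioning (later first): Ivanova (2013-05-03) before Kowalski (2008-03-12) before Petrov (2003-12-11).
Among Farouk, Eriksen and Haddad, by date of rank (earlier first): Farouk and Eriksen (Apr 13, 2008) before Haddad (Apr 2, 2010).
Among Farouk and Eriksen, by date of commissioning (later first): Farouk (1999-07-27) before Eriksen (1996-03-09).
Order: Osei, Pereira, Whitfield, Ivanova, Kowalski, Petrov, Farouk, Eriksen, Haddad.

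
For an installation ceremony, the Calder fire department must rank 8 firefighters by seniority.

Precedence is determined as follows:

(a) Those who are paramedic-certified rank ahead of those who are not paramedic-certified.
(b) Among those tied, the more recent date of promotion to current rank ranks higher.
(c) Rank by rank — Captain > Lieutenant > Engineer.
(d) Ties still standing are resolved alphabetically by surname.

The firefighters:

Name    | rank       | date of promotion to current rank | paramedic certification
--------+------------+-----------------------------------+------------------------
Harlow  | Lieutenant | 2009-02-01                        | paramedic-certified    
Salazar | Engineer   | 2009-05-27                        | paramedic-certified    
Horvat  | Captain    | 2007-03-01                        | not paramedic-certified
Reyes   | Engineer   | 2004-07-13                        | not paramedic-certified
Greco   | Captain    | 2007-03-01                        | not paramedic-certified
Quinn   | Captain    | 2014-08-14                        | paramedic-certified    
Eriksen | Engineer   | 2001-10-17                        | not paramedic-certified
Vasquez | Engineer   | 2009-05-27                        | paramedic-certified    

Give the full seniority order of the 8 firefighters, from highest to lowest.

By the first rule: Quinn, Salazar, Vasquez and Harlow (each paramedic-certified); then Greco, Horvat, Reyes and Eriksen (each not paramedic-certified).
Among Quinn, Salazar, Vasquez and Harlow, by date of promotion to current rank (later first): Quinn (2014-08-14) before Salazar and Vasquez (2009-05-27) before Harlow (2009-02-01).
Salazar and Vasquez are each Engineer, so the next rule applies.
Among Salazar and Vasquez, alphabetically by surname: Salazar before Vasquez.
Among Greco, Horvat, Reyes and Eriksen, by date of promotion to current rank (later first): Greco and Horvat (2007-03-01) before Reyes (2004-07-13) before Eriksen (2001-10-17).
Greco and Horvat are each Captain, so the next rule applies.
Among Greco and Horvat, alphabetically by surname: Greco before Horvat.
Full order: Quinn, Salazar, Vasquez, Harlow, Greco, Horvat, Reyes, Eriksen.

Quinn, Salazar, Vasquez, Harlow, Greco, Horvat, Reyes, Eriksen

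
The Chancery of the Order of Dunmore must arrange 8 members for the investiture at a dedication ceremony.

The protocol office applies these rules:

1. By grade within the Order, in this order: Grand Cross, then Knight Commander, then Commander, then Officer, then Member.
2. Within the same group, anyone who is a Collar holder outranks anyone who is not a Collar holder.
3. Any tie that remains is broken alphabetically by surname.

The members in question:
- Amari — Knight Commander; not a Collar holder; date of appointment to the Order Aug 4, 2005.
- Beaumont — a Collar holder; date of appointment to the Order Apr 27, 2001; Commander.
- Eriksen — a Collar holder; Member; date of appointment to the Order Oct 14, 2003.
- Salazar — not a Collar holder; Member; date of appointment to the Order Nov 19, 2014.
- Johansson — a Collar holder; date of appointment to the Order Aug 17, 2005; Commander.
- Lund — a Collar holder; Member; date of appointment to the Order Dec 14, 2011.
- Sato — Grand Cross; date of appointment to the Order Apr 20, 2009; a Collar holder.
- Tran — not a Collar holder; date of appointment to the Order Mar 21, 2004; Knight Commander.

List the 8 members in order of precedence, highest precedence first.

Sato, Amari, Tran, Beaumont, Johansson, Eriksen, Lund, Salazar

By grade within the Order: Sato (Grand Cross); then Amari and Tran (Knight Commander); then Beaumont and Johansson (Commander); then Eriksen, Lund and Salazar (Member).
Amari and Tran are each not a Collar holder, so the next rule applies.
Among Amari and Tran, alphabetically by surname: Amari before Tran.
Beaumont and Johansson are each a Collar holder, so the next rule applies.
Among Beaumont and Johansson, alphabetically by surname: Beaumont before Johansson.
Among Eriksen, Lund and Salazar, a Collar holder before not a Collar holder: Eriksen and Lund (a Collar holder) before Salazar (not a Collar holder).
Among Eriksen and Lund, alphabetically by surname: Eriksen before Lund.
Full order: Sato, Amari, Tran, Beaumont, Johansson, Eriksen, Lund, Salazar.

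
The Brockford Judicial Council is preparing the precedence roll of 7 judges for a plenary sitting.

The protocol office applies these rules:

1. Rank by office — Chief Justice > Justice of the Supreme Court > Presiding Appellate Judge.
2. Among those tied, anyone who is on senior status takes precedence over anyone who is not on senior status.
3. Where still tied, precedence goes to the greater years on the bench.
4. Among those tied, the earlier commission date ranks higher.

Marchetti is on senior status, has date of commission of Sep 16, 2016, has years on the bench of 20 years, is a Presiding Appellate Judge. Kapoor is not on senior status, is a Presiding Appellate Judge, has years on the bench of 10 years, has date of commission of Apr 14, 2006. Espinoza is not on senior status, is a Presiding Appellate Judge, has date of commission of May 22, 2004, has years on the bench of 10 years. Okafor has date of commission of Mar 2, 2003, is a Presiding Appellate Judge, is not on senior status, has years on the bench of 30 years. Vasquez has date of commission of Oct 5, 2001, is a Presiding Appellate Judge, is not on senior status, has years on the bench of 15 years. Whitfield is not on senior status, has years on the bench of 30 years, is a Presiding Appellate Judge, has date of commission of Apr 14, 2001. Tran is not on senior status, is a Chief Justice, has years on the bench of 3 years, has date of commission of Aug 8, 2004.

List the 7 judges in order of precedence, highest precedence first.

By office: Tran (Chief Justice); then Marchetti, Whitfield, Okafor, Vasquez, Espinoza and Kapoor (Presiding Appellate Judge).
Among Marchetti, Whitfield, Okafor, Vasquez, Espinoza and Kapoor, on senior status before not on senior status: Marchetti (on senior status) before Whitfield, Okafor, Vasquez, Espinoza and Kapoor (not on senior status).
Among Whitfield, Okafor, Vasquez, Espinoza and Kapoor, by years on the bench (higher first): Whitfield and Okafor (30 years) before Vasquez (15 years) before Espinoza and Kapoor (10 years).
Among Whitfield and Okafor, by date of commission (earlier first): Whitfield (Apr 14, 2001) before Okafor (Mar 2, 2003).
Among Espinoza and Kapoor, by date of commission (earlier first): Espinoza (May 22, 2004) before Kapoor (Apr 14, 2006).
Full order: Tran, Marchetti, Whitfield, Okafor, Vasquez, Espinoza, Kapoor.

Tran, Marchetti, Whitfield, Okafor, Vasquez, Espinoza, Kapoor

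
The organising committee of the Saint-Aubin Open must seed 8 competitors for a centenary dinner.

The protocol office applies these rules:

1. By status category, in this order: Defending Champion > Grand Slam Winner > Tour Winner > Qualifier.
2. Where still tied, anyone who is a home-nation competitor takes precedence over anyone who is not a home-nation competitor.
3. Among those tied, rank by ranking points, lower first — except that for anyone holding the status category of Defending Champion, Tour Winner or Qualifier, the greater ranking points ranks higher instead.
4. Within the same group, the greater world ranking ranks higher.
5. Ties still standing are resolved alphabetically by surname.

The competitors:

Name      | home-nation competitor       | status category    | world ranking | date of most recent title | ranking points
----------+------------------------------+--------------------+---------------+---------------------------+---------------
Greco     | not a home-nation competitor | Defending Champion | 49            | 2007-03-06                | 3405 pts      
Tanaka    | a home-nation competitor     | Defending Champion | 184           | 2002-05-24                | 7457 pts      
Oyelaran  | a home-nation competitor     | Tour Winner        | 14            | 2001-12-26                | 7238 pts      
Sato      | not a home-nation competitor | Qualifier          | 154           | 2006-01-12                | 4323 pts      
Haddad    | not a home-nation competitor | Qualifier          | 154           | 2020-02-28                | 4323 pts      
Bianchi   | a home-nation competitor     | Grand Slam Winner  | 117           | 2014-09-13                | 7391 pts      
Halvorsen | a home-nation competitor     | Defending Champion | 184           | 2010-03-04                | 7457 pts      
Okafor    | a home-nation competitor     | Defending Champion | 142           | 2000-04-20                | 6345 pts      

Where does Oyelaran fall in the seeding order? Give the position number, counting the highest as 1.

By status category: Halvorsen, Tanaka, Okafor and Greco (Defending Champion); then Bianchi (Grand Slam Winner); then Oyelaran (Tour Winner); then Haddad and Sato (Qualifier).
Among Halvorsen, Tanaka, Okafor and Greco, a home-nation competitor before not a home-nation competitor: Halvorsen, Tanaka and Okafor (a home-nation competitor) before Greco (not a home-nation competitor).
Among Halvorsen, Tanaka and Okafor, by ranking points (higher first) (reversed rule for this group): Halvorsen and Tanaka (7457 pts) before Okafor (6345 pts).
Halvorsen and Tanaka both have world ranking 184, so the next rule applies.
Among Halvorsen and Tanaka, alphabetically by surname: Halvorsen before Tanaka.
Haddad and Sato are each not a home-nation competitor, so the next rule applies.
Haddad and Sato both have ranking points 4323 pts, so the next rule applies.
Haddad and Sato both have world ranking 154, so the next rule applies.
Among Haddad and Sato, alphabetically by surname: Haddad before Sato.
Order: Halvorsen, Tanaka, Okafor, Greco, Bianchi, Oyelaran, Haddad, Sato. So position 6.

6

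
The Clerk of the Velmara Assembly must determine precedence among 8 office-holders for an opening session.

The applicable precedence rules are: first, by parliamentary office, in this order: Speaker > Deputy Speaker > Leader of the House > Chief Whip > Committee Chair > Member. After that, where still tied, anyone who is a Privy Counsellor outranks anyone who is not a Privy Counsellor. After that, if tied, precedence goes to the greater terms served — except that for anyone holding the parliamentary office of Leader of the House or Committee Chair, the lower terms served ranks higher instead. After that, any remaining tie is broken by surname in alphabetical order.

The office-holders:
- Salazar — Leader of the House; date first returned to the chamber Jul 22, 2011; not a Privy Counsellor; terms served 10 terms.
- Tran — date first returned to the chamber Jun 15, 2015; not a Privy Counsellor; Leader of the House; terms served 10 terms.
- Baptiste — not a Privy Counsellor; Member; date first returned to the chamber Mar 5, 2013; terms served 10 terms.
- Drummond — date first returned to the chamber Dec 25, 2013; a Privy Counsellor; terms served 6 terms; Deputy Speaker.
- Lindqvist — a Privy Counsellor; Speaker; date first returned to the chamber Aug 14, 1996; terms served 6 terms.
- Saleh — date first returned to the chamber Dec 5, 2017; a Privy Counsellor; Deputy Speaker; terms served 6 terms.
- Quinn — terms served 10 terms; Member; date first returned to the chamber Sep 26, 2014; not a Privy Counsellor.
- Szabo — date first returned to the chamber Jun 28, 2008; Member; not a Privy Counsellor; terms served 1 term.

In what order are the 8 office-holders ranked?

Lindqvist, Drummond, Saleh, Salazar, Tran, Baptiste, Quinn, Szabo

By parliamentary office: Lindqvist (Speaker); then Drummond and Saleh (Deputy Speaker); then Salazar and Tran (Leader of the House); then Baptiste, Quinn and Szabo (Member).
Drummond and Saleh are each a Privy Counsellor, so the next rule applies.
Drummond and Saleh both have terms served 6 terms, so the next rule applies.
Among Drummond and Saleh, alphabetically by surname: Drummond before Saleh.
Salazar and Tran are each not a Privy Counsellor, so the next rule applies.
Salazar and Tran both have terms served 10 terms, so the next rule applies.
Among Salazar and Tran, alphabetically by surname: Salazar before Tran.
Baptiste, Quinn and Szabo are each not a Privy Counsellor, so the next rule applies.
Among Baptiste, Quinn and Szabo, by terms served (higher first): Baptiste and Quinn (10 terms) before Szabo (1 term).
Among Baptiste and Quinn, alphabetically by surname: Baptiste before Quinn.
Full order: Lindqvist, Drummond, Saleh, Salazar, Tran, Baptiste, Quinn, Szabo.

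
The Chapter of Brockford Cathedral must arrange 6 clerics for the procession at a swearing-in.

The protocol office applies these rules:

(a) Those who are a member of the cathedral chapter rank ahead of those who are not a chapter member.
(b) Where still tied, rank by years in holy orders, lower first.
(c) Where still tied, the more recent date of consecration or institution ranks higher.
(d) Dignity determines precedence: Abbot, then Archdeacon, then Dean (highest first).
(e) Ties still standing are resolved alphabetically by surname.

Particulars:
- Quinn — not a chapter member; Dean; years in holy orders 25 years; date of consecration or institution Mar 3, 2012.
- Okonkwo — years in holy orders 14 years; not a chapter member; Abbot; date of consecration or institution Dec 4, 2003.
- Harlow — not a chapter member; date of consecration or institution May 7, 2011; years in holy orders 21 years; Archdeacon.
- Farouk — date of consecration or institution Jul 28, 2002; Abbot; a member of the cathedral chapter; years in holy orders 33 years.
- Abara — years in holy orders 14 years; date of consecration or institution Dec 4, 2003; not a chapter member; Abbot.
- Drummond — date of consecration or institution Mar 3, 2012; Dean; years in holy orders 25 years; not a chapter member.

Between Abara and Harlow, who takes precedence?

Abara

By the first rule: Farouk (a member of the cathedral chapter); then Abara, Okonkwo, Harlow, Drummond and Quinn (each not a chapter member).
Among Abara, Okonkwo, Harlow, Drummond and Quinn, by years in holy orders (lower first): Abara and Okonkwo (14 years) before Harlow (21 years) before Drummond and Quinn (25 years).
Abara and Okonkwo both have date of consecration or institution Dec 4, 2003, so the next rule applies.
Abara and Okonkwo are each Abbot, so the next rule applies.
Among Abara and Okonkwo, alphabetically by surname: Abara before Okonkwo.
Drummond and Quinn both have date of consecration or institution Mar 3, 2012, so the next rule applies.
Drummond and Quinn are each Dean, so the next rule applies.
Among Drummond and Quinn, alphabetically by surname: Drummond before Quinn.
So Abara takes precedence.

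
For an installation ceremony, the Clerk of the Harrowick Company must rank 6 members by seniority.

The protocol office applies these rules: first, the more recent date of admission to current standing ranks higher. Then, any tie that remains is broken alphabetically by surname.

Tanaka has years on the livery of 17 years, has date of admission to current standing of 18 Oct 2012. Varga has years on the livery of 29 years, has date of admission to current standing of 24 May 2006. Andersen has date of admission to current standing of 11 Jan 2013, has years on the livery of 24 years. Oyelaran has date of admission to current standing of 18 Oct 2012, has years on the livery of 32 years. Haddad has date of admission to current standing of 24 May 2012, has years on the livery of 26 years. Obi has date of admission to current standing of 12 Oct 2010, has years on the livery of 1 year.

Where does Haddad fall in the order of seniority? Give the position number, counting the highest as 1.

By date of admission to current standing (later first): Andersen (11 Jan 2013); then Oyelaran and Tanaka (both 18 Oct 2012); then Haddad (24 May 2012); then Obi (12 Oct 2010); then Varga (24 May 2006).
Among Oyelaran and Tanaka, alphabetically by surname: Oyelaran before Tanaka.
Order: Andersen, Oyelaran, Tanaka, Haddad, Obi, Varga. So position 4.

4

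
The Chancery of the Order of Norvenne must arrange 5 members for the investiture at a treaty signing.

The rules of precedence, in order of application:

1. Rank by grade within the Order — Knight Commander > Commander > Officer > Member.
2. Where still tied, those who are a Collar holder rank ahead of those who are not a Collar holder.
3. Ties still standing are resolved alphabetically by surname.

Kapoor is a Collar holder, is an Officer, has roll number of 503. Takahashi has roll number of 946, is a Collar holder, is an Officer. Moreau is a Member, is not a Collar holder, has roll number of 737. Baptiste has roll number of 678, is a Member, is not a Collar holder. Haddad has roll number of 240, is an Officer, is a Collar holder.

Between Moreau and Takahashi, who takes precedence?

By grade within the Order: Haddad, Kapoor and Takahashi (Officer); then Baptiste and Moreau (Member).
Haddad, Kapoor and Takahashi are each a Collar holder, so the next rule applies.
Among Haddad, Kapoor and Takahashi, alphabetically by surname: Haddad before Kapoor before Takahashi.
Baptiste and Moreau are each not a Collar holder, so the next rule applies.
Among Baptiste and Moreau, alphabetically by surname: Baptiste before Moreau.
So Takahashi takes precedence.

Takahashi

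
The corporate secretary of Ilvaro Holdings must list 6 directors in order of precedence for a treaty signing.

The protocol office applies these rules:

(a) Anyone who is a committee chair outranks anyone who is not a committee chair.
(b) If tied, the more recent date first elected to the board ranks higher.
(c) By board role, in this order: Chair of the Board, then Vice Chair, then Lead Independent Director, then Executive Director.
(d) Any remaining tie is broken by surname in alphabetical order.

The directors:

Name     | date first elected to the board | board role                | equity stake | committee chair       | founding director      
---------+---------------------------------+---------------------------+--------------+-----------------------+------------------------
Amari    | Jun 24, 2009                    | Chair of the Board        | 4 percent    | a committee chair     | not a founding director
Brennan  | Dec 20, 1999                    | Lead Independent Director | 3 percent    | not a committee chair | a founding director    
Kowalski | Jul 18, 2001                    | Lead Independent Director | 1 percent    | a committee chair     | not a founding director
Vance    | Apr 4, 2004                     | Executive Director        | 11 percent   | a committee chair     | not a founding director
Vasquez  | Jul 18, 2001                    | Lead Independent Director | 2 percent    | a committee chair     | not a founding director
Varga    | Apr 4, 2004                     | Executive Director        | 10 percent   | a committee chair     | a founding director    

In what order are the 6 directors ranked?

Amari, Vance, Varga, Kowalski, Vasquez, Brennan

By the first rule: Amari, Vance, Varga, Kowalski and Vasquez (each a committee chair); then Brennan (not a committee chair).
Among Amari, Vance, Varga, Kowalski and Vasquez, by date first elected to the board (later first): Amari (Jun 24, 2009) before Vance and Varga (Apr 4, 2004) before Kowalski and Vasquez (Jul 18, 2001).
Vance and Varga are each Executive Director, so the next rule applies.
Among Vance and Varga, alphabetically by surname: Vance before Varga.
Kowalski and Vasquez are each Lead Independent Director, so the next rule applies.
Among Kowalski and Vasquez, alphabetically by surname: Kowalski before Vasquez.
Full order: Amari, Vance, Varga, Kowalski, Vasquez, Brennan.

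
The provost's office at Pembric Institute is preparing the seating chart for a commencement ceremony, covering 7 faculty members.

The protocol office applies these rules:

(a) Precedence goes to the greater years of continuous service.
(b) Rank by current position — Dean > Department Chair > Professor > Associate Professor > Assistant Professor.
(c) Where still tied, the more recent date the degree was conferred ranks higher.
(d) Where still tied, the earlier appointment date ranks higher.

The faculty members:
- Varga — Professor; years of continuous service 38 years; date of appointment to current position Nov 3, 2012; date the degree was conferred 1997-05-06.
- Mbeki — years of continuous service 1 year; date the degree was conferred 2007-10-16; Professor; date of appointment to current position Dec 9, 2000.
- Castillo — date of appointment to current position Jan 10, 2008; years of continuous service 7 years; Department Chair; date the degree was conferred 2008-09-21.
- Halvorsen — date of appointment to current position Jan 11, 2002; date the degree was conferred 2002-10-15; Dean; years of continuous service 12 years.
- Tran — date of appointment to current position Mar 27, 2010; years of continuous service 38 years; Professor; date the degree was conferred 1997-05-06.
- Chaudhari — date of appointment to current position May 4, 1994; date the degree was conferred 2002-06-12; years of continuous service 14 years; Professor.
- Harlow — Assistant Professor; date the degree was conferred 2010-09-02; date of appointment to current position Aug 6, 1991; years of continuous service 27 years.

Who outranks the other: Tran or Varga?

Tran

By years of continuous service (higher first): Tran and Varga (both 38 years); then Harlow (27 years); then Chaudhari (14 years); then Halvorsen (12 years); then Castillo (7 years); then Mbeki (1 year).
Tran and Varga are each Professor, so the next rule applies.
Tran and Varga both have date the degree was conferred 1997-05-06, so the next rule applies.
Among Tran and Varga, by date of appointment to current position (earlier first): Tran (Mar 27, 2010) before Varga (Nov 3, 2012).
So Tran takes precedence.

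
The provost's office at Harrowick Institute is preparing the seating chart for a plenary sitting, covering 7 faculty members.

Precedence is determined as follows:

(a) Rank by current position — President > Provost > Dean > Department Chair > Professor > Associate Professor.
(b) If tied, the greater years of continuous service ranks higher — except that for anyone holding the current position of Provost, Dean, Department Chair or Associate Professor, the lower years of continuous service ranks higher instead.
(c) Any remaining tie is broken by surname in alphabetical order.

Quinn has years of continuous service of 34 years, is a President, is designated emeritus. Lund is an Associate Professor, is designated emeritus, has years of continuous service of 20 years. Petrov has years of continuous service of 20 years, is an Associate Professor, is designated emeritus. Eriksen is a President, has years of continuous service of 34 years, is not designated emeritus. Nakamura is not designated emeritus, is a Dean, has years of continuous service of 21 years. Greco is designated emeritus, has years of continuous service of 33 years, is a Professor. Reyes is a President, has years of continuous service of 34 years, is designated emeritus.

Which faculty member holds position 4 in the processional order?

By current position: Eriksen, Quinn and Reyes (President); then Nakamura (Dean); then Greco (Professor); then Lund and Petrov (Associate Professor).
Eriksen, Quinn and Reyes all have years of continuous service 34 years, so the next rule applies.
Among Eriksen, Quinn and Reyes, alphabetically by surname: Eriksen before Quinn before Reyes.
Lund and Petrov both have years of continuous service 20 years, so the next rule applies.
Among Lund and Petrov, alphabetically by surname: Lund before Petrov.
Order: Eriksen, Quinn, Reyes, Nakamura, Greco, Lund, Petrov.

Nakamura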